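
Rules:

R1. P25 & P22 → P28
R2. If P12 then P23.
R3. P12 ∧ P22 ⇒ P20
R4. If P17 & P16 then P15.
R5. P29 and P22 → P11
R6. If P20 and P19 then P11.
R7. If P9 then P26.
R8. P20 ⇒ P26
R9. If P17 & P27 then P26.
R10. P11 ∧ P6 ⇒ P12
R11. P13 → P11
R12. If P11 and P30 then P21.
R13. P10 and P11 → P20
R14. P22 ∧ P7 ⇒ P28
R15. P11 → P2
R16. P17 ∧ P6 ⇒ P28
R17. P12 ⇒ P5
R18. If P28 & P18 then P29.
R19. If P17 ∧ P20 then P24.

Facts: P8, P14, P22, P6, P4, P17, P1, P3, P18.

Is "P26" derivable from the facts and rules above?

Yes

P28  (by R16: P17, P6)
P29  (by R18: P28, P18)
P11  (by R5: P29, P22)
P12  (by R10: P11, P6)
P20  (by R3: P12, P22)
P26  (by R8: P20)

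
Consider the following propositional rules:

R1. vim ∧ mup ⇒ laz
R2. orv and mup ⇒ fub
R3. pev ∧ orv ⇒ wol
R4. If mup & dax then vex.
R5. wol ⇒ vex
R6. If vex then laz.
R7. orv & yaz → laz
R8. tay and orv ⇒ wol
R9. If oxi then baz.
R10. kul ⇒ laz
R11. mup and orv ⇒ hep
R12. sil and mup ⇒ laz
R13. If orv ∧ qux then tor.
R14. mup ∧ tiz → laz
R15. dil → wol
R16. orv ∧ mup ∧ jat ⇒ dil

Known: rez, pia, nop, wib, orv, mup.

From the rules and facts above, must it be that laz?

No

Forward chaining from the given facts derives: fub, hep.
Rules concluding laz: R1 needs vim; R6 needs vex; R7 needs yaz; R10 needs kul; R12 needs sil; R14 needs tiz — none of these are established.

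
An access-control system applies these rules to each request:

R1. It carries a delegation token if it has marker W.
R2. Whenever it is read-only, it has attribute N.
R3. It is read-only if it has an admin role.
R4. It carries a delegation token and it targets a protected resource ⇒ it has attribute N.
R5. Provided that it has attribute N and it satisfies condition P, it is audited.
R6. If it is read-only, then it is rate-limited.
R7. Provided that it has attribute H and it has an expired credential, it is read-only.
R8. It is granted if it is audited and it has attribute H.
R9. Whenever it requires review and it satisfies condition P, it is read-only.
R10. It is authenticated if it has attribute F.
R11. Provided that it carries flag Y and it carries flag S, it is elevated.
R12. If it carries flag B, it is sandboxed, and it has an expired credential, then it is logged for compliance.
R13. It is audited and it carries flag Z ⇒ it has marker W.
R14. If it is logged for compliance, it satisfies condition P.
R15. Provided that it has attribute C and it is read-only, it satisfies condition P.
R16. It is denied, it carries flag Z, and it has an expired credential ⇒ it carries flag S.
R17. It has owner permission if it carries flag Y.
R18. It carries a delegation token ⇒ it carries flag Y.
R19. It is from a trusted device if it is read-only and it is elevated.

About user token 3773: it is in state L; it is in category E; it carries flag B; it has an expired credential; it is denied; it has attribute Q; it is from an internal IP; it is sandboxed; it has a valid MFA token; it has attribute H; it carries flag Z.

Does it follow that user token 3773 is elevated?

By R7 (it has attribute H, it has an expired credential): it is read-only.
By R12 (it carries flag B, it is sandboxed, it has an expired credential): it is logged for compliance.
By R14 (it is logged for compliance): it satisfies condition P.
By R16 (it is denied, it carries flag Z, it has an expired credential): it carries flag S.
By R2 (it is read-only): it has attribute N.
By R5 (it has attribute N, it satisfies condition P): it is audited.
By R13 (it is audited, it carries flag Z): it has marker W.
By R1 (it has marker W): it carries a delegation token.
By R18 (it carries a delegation token): it carries flag Y.
By R11 (it carries flag Y, it carries flag S): it is elevated.

Yes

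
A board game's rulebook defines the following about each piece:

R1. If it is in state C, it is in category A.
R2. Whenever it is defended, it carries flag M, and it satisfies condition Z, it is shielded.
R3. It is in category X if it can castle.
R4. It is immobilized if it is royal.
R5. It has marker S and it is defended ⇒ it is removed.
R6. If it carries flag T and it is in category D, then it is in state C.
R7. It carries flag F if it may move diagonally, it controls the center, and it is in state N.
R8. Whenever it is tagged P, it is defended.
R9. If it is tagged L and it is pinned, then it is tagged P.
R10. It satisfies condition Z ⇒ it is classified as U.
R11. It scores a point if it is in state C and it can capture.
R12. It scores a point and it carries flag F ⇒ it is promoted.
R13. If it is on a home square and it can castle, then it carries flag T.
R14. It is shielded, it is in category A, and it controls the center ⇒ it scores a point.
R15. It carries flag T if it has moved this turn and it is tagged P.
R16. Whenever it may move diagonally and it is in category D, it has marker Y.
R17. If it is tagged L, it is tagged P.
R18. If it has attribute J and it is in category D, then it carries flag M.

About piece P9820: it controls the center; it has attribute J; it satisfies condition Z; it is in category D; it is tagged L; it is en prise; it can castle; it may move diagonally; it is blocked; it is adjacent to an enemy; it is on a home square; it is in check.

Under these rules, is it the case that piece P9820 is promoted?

Forward chaining from the given facts derives: is in category X, is classified as U, carries flag T, has marker Y, is tagged P, carries flag M, is in state C, is defended, is in category A, is shielded, scores a point.
The only rule concluding "it is promoted" is R12, which needs "it carries flag F"; that is never established.

No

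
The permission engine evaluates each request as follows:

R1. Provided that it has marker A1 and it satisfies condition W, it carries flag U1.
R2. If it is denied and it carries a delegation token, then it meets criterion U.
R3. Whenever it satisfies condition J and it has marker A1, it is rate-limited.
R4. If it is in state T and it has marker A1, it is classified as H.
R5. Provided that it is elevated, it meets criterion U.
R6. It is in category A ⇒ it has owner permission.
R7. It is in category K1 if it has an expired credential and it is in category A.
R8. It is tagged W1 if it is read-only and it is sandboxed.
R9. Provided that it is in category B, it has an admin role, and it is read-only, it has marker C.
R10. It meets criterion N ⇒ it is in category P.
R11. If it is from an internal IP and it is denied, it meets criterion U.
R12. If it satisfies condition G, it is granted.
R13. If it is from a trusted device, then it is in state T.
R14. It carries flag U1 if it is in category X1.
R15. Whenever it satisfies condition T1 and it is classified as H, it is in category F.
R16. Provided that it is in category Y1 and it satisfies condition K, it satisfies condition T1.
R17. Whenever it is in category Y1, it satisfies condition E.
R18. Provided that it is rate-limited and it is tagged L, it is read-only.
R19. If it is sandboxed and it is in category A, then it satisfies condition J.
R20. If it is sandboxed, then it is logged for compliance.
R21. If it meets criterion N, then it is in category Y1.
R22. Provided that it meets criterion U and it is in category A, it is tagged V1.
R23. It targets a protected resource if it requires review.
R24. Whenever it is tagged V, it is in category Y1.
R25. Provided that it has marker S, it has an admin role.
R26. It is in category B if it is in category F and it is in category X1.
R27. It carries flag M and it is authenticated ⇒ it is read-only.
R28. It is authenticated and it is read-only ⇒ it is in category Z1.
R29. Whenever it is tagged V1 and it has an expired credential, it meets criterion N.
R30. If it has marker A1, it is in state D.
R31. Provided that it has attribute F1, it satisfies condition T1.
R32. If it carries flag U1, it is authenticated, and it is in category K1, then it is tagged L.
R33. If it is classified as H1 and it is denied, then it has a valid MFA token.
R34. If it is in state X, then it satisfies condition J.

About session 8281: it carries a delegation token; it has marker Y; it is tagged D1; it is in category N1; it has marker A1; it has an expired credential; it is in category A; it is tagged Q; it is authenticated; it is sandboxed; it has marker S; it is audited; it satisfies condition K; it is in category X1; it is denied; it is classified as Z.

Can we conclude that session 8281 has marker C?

No

Forward chaining from the given facts derives: meets criterion U, has owner permission, is in category K1, carries flag U1, satisfies condition J, is logged for compliance, is tagged V1, has an admin role, meets criterion N, is in state D, is tagged L, is rate-limited, is in category P, is read-only, is in category Y1, is in category Z1, is tagged W1, satisfies condition T1, satisfies condition E.
The only rule concluding "it has marker C" is R9, which needs "it is in category B"; that is never established.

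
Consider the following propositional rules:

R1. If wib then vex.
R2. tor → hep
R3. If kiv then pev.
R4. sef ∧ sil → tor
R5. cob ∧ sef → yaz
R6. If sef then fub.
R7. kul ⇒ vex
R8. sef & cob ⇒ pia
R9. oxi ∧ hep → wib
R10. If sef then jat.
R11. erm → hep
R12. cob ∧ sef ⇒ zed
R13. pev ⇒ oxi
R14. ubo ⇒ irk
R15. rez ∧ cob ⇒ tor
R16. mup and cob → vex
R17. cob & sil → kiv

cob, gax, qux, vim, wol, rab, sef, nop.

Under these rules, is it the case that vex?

No

Forward chaining from the given facts derives: yaz, fub, pia, jat, zed.
Rules concluding vex: R1 needs wib; R7 needs kul; R16 needs mup — none of these are established.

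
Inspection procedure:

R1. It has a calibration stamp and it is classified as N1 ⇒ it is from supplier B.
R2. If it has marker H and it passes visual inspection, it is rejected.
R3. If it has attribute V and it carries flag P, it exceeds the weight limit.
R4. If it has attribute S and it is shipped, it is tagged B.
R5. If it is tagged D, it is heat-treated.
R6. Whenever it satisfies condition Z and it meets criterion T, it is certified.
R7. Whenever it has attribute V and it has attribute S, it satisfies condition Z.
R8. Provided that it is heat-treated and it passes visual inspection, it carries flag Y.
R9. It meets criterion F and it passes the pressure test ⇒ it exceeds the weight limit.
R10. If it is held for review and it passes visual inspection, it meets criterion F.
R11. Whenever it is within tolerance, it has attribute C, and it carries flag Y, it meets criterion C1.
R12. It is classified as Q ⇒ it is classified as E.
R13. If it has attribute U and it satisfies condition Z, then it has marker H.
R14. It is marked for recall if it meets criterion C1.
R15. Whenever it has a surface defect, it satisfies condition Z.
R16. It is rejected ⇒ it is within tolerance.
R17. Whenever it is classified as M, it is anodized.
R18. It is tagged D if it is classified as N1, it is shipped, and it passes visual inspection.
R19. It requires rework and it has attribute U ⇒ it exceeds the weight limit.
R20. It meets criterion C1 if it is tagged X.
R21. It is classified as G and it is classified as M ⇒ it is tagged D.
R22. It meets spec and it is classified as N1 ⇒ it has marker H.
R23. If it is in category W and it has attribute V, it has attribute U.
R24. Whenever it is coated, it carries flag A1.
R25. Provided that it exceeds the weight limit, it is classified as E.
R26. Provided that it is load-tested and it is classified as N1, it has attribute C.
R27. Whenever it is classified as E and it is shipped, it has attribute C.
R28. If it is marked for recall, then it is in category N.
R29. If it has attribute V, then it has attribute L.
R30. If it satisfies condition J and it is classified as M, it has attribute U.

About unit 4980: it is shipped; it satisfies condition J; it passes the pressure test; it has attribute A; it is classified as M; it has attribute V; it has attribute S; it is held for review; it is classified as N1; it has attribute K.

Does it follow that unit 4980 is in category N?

No

Forward chaining from the given facts derives: is tagged B, satisfies condition Z, is anodized, has attribute L, has attribute U, has marker H.
The only rule concluding "it is in category N" is R28, which needs "it is marked for recall"; that is never established.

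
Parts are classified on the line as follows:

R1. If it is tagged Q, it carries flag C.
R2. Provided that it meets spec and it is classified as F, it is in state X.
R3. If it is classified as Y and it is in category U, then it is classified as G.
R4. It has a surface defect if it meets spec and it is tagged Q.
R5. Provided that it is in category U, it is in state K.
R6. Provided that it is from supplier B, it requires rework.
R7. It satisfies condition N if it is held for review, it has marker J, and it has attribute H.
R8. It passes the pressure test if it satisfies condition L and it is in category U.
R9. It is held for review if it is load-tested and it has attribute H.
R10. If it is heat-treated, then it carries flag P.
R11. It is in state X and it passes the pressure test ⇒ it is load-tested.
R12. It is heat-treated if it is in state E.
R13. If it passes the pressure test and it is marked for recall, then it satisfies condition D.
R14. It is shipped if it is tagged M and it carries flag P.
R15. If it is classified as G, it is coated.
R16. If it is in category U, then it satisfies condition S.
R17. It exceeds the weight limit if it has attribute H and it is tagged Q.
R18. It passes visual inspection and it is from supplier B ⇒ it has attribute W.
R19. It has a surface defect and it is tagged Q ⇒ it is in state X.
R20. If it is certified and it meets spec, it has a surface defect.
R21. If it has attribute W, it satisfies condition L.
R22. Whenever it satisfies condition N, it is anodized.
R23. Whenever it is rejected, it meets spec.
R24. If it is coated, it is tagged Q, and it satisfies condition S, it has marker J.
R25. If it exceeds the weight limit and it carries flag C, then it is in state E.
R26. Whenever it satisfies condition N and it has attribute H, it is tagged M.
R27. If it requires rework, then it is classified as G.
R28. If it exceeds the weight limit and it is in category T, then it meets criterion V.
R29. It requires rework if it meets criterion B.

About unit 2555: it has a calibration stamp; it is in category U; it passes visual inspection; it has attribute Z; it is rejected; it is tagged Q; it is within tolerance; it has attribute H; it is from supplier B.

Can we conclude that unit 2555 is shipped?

By R1 (it is tagged Q): it carries flag C.
By R6 (it is from supplier B): it requires rework.
By R16 (it is in category U): it satisfies condition S.
By R17 (it has attribute H, it is tagged Q): it exceeds the weight limit.
By R18 (it passes visual inspection, it is from supplier B): it has attribute W.
By R21 (it has attribute W): it satisfies condition L.
By R23 (it is rejected): it meets spec.
By R25 (it exceeds the weight limit, it carries flag C): it is in state E.
By R27 (it requires rework): it is classified as G.
By R4 (it meets spec, it is tagged Q): it has a surface defect.
By R8 (it satisfies condition L, it is in category U): it passes the pressure test.
By R12 (it is in state E): it is heat-treated.
By R15 (it is classified as G): it is coated.
By R19 (it has a surface defect, it is tagged Q): it is in state X.
By R24 (it is coated, it is tagged Q, it satisfies condition S): it has marker J.
By R10 (it is heat-treated): it carries flag P.
By R11 (it is in state X, it passes the pressure test): it is load-tested.
By R9 (it is load-tested, it has attribute H): it is held for review.
By R7 (it is held for review, it has marker J, it has attribute H): it satisfies condition N.
By R26 (it satisfies condition N, it has attribute H): it is tagged M.
By R14 (it is tagged M, it carries flag P): it is shipped.

Yes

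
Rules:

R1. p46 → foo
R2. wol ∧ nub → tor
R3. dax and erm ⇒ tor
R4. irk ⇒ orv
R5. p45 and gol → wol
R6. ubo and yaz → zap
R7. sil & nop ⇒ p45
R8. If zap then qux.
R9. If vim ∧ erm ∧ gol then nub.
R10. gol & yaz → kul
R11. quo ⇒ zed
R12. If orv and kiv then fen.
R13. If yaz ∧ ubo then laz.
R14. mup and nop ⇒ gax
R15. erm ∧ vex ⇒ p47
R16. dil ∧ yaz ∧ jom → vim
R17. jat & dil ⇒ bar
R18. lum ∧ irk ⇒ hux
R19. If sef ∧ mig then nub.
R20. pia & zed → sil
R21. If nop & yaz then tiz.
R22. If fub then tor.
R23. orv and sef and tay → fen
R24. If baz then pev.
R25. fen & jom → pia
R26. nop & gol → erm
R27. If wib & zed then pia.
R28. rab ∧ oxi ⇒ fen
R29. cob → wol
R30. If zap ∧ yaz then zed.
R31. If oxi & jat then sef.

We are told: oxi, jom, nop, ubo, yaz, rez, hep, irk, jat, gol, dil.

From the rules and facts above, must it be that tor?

No

Forward chaining from the given facts derives: orv, zap, qux, kul, laz, vim, bar, tiz, erm, zed, sef, nub.
Rules concluding tor: R2 needs wol; R3 needs dax; R22 needs fub — none of these are established.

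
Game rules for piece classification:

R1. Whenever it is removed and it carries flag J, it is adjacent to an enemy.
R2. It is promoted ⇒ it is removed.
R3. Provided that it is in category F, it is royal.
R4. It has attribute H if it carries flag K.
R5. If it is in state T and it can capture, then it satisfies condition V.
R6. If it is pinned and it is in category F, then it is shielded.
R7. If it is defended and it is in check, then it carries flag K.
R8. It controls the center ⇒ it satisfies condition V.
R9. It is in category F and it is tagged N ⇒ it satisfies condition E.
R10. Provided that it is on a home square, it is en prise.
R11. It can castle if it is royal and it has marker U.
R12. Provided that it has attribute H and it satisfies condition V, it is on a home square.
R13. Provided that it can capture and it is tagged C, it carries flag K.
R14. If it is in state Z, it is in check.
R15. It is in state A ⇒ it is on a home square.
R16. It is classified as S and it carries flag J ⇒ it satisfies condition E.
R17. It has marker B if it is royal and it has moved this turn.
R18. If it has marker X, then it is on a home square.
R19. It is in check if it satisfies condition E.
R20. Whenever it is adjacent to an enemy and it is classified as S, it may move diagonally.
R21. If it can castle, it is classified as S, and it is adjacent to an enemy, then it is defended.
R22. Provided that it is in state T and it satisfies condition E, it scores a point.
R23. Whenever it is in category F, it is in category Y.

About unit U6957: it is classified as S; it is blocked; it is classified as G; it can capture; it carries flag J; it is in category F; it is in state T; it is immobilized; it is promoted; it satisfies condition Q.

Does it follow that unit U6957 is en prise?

No

Forward chaining from the given facts derives: is removed, is royal, satisfies condition V, satisfies condition E, is in check, scores a point, is in category Y, is adjacent to an enemy, may move diagonally.
The only rule concluding "it is en prise" is R10, which needs "it is on a home square"; that is never established.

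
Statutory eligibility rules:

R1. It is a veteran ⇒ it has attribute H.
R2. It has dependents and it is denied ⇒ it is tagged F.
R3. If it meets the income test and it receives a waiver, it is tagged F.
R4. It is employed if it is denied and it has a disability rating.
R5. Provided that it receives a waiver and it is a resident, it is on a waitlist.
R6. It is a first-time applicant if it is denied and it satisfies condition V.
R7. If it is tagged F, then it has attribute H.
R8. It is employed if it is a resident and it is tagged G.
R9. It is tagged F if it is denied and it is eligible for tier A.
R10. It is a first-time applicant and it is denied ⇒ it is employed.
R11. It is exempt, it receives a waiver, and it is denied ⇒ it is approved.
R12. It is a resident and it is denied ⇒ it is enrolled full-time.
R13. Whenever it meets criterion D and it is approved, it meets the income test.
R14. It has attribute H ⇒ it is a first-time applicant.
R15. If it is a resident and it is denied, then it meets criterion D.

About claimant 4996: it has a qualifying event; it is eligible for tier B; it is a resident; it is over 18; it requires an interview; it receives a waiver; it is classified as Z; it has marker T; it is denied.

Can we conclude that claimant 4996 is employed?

No

Forward chaining from the given facts derives: is on a waitlist, is enrolled full-time, meets criterion D.
Rules concluding "it is employed": R4 needs "it has a disability rating"; R8 needs "it is tagged G"; R10 needs "it is a first-time applicant" — none of these are established.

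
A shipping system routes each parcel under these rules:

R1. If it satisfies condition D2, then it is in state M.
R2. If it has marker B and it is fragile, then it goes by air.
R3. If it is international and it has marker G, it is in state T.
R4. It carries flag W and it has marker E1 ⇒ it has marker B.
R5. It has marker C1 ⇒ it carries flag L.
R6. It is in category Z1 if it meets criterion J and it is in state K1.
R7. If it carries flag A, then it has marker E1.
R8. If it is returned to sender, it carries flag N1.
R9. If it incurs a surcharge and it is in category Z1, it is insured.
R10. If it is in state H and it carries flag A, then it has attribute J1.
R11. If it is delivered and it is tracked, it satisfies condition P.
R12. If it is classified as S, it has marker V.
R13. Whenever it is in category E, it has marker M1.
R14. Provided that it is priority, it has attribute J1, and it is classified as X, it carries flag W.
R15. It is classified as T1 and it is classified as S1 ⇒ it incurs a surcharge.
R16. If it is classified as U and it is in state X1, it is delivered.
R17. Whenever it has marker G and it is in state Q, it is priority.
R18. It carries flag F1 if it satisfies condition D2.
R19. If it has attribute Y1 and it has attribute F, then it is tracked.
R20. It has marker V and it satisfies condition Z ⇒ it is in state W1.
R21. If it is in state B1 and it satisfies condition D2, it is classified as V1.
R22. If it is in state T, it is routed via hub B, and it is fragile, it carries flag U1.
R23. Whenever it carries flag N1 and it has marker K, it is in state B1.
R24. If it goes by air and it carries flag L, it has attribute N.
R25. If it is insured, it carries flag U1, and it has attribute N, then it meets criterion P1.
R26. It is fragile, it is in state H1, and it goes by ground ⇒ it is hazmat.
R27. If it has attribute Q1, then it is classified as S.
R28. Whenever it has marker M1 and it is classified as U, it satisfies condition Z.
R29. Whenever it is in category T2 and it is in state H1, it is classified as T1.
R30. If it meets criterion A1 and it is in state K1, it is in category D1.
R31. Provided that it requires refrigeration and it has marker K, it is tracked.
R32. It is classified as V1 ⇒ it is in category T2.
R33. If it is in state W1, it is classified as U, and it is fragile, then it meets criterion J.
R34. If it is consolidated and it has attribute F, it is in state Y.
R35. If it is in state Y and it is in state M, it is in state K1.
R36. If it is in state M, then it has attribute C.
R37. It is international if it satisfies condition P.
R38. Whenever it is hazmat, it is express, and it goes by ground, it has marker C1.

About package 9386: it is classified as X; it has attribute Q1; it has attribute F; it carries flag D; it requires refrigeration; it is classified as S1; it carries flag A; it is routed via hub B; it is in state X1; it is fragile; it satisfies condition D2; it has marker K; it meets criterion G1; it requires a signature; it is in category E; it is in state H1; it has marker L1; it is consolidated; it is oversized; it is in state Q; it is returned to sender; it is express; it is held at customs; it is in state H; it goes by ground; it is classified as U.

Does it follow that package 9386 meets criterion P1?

Forward chaining from the given facts derives: is in state M, has marker E1, carries flag N1, has attribute J1, has marker M1, is delivered, carries flag F1, is in state B1, is hazmat, is classified as S, satisfies condition Z, is tracked, is in state Y, is in state K1, has attribute C, has marker C1, carries flag L, satisfies condition P, has marker V, is in state W1, is classified as V1, is in category T2, meets criterion J, is international, is in category Z1, is classified as T1, incurs a surcharge, is insured.
The only rule concluding "it meets criterion P1" is R25, which needs "it carries flag U1"; that is never established.

No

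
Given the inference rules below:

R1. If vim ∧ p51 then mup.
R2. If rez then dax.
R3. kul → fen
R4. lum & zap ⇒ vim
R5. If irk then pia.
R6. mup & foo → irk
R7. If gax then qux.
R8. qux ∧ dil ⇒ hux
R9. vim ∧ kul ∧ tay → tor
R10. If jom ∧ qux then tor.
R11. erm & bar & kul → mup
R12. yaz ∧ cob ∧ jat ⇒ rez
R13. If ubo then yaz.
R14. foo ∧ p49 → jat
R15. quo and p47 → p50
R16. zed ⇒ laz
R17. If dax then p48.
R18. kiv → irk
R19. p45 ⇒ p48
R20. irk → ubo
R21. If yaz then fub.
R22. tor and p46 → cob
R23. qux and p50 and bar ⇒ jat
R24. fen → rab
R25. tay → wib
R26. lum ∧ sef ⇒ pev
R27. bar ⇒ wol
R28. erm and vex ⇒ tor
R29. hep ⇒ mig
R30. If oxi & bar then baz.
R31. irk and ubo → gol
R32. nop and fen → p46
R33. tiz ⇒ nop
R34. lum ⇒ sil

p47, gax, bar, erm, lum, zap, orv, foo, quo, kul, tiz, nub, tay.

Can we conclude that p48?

fen  (by R3: kul)
vim  (by R4: lum, zap)
qux  (by R7: gax)
tor  (by R9: vim, kul, tay)
mup  (by R11: erm, bar, kul)
p50  (by R15: quo, p47)
jat  (by R23: qux, p50, bar)
nop  (by R33: tiz)
irk  (by R6: mup, foo)
ubo  (by R20: irk)
p46  (by R32: nop, fen)
yaz  (by R13: ubo)
cob  (by R22: tor, p46)
rez  (by R12: yaz, cob, jat)
dax  (by R2: rez)
p48  (by R17: dax)

Yes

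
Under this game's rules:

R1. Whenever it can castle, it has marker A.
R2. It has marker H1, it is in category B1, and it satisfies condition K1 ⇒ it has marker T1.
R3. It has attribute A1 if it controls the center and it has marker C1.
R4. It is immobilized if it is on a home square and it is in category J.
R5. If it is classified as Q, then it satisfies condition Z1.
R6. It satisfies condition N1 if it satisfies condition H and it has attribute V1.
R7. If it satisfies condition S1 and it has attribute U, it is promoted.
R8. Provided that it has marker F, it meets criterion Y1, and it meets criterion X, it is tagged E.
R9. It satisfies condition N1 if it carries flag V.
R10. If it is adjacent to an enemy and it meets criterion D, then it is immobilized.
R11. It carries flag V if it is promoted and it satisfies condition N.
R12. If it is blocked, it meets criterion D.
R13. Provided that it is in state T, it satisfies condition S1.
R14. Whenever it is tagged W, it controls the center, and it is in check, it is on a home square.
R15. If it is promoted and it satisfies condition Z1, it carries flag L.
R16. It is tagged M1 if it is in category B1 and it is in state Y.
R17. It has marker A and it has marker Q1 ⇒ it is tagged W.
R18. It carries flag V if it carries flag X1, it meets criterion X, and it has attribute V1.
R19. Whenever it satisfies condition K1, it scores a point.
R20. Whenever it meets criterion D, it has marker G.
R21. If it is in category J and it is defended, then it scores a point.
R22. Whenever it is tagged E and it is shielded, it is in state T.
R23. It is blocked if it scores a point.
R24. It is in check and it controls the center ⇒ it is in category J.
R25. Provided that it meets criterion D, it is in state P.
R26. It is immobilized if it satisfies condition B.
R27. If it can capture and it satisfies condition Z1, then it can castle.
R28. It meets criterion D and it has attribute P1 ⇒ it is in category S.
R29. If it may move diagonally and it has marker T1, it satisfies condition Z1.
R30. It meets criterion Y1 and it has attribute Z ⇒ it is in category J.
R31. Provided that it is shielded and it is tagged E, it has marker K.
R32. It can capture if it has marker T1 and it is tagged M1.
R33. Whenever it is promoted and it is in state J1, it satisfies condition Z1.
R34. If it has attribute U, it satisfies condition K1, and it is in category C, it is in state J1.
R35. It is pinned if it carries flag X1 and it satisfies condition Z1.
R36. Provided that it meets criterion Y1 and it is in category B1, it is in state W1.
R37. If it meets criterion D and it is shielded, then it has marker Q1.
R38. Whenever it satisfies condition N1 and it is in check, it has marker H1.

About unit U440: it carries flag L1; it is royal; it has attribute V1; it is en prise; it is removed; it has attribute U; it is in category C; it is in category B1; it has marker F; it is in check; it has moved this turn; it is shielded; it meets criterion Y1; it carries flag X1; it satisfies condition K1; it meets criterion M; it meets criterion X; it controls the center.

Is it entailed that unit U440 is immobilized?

No

Forward chaining from the given facts derives: is tagged E, carries flag V, scores a point, is in state T, is blocked, is in category J, has marker K, is in state J1, is in state W1, satisfies condition N1, meets criterion D, satisfies condition S1, has marker G, is in state P, has marker Q1, has marker H1, has marker T1, is promoted, satisfies condition Z1, is pinned, carries flag L.
Rules concluding "it is immobilized": R4 needs "it is on a home square"; R10 needs "it is adjacent to an enemy"; R26 needs "it satisfies condition B" — none of these are established.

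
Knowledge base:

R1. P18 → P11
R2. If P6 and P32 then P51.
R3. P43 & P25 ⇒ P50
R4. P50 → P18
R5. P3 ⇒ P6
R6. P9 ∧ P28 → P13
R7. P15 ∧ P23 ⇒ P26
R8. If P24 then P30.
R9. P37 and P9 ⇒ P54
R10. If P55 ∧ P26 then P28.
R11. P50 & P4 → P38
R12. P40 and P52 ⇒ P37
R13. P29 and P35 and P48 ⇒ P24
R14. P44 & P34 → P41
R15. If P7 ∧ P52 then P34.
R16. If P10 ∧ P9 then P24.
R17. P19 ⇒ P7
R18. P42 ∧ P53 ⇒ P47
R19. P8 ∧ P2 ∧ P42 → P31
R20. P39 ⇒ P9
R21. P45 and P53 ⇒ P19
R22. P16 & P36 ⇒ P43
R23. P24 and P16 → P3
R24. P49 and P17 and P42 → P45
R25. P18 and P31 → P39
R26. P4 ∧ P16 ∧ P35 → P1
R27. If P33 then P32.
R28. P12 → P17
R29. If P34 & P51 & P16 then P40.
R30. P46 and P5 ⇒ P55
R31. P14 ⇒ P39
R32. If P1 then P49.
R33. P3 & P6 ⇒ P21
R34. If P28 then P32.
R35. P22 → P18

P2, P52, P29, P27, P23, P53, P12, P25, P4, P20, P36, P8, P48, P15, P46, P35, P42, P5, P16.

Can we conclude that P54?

Yes

P26  (by R7: P15, P23)
P24  (by R13: P29, P35, P48)
P31  (by R19: P8, P2, P42)
P43  (by R22: P16, P36)
P3  (by R23: P24, P16)
P1  (by R26: P4, P16, P35)
P17  (by R28: P12)
P55  (by R30: P46, P5)
P49  (by R32: P1)
P50  (by R3: P43, P25)
P18  (by R4: P50)
P6  (by R5: P3)
P28  (by R10: P55, P26)
P45  (by R24: P49, P17, P42)
P39  (by R25: P18, P31)
P32  (by R34: P28)
P51  (by R2: P6, P32)
P9  (by R20: P39)
P19  (by R21: P45, P53)
P7  (by R17: P19)
P34  (by R15: P7, P52)
P40  (by R29: P34, P51, P16)
P37  (by R12: P40, P52)
P54  (by R9: P37, P9)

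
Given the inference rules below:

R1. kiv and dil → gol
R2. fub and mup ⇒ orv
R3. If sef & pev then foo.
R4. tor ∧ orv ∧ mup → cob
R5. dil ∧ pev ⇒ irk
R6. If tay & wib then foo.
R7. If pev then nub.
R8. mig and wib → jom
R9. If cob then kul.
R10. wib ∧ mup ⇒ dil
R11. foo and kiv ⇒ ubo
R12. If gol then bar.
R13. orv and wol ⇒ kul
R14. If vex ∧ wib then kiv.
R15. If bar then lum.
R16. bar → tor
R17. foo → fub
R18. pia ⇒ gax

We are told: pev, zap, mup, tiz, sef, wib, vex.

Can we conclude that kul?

foo  (by R3: sef, pev)
dil  (by R10: wib, mup)
kiv  (by R14: vex, wib)
fub  (by R17: foo)
gol  (by R1: kiv, dil)
orv  (by R2: fub, mup)
bar  (by R12: gol)
tor  (by R16: bar)
cob  (by R4: tor, orv, mup)
kul  (by R9: cob)

Yes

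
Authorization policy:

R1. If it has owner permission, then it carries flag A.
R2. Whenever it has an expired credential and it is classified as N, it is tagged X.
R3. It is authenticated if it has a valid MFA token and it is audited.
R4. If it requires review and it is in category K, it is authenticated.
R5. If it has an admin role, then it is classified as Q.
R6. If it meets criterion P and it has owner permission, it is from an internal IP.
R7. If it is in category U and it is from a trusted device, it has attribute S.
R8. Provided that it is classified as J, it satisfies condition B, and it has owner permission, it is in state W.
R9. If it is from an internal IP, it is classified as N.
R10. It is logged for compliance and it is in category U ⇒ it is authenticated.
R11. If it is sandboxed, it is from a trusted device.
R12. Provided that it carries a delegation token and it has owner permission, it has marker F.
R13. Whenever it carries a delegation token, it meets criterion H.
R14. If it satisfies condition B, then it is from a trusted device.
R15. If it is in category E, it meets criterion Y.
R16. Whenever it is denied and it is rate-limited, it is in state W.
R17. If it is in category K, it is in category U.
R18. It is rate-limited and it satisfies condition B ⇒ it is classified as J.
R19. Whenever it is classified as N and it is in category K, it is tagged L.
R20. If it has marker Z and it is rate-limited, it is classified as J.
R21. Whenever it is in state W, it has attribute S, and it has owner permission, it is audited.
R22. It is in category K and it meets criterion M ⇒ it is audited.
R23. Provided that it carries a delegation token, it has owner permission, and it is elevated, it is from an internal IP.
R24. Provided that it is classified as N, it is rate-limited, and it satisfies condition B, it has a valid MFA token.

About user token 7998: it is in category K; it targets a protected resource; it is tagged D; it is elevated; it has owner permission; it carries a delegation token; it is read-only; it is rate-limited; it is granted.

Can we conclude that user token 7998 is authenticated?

No

Forward chaining from the given facts derives: carries flag A, has marker F, meets criterion H, is in category U, is from an internal IP, is classified as N, is tagged L.
Rules concluding "it is authenticated": R3 needs "it has a valid MFA token"; R4 needs "it requires review"; R10 needs "it is logged for compliance" — none of these are established.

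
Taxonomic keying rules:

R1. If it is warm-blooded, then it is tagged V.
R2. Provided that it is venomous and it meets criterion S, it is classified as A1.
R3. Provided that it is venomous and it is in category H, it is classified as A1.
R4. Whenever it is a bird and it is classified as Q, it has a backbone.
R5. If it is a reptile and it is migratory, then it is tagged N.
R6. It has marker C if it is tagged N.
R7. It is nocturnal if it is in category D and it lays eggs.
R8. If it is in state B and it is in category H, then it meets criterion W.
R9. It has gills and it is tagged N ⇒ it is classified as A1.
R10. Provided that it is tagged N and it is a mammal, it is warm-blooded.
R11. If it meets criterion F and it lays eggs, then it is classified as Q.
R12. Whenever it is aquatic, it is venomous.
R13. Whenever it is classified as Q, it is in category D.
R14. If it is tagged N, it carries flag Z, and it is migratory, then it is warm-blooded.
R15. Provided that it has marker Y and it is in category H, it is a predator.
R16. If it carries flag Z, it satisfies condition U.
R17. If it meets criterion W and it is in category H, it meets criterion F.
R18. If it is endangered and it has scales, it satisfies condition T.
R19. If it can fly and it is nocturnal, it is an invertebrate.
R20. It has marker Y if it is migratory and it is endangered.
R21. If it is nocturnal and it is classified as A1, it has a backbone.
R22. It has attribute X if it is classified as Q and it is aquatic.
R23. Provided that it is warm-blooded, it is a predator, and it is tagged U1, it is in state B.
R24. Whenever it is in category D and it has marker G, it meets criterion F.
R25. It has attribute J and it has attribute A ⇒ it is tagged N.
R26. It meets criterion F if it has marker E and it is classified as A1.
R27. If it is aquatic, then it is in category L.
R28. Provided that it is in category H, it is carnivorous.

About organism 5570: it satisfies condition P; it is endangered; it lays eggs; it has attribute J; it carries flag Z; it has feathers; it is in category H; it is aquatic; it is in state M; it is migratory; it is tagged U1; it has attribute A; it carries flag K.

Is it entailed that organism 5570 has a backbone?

By R12 (it is aquatic): it is venomous.
By R20 (it is migratory, it is endangered): it has marker Y.
By R25 (it has attribute J, it has attribute A): it is tagged N.
By R3 (it is venomous, it is in category H): it is classified as A1.
By R14 (it is tagged N, it carries flag Z, it is migratory): it is warm-blooded.
By R15 (it has marker Y, it is in category H): it is a predator.
By R23 (it is warm-blooded, it is a predator, it is tagged U1): it is in state B.
By R8 (it is in state B, it is in category H): it meets criterion W.
By R17 (it meets criterion W, it is in category H): it meets criterion F.
By R11 (it meets criterion F, it lays eggs): it is classified as Q.
By R13 (it is classified as Q): it is in category D.
By R7 (it is in category D, it lays eggs): it is nocturnal.
By R21 (it is nocturnal, it is classified as A1): it has a backbone.

Yes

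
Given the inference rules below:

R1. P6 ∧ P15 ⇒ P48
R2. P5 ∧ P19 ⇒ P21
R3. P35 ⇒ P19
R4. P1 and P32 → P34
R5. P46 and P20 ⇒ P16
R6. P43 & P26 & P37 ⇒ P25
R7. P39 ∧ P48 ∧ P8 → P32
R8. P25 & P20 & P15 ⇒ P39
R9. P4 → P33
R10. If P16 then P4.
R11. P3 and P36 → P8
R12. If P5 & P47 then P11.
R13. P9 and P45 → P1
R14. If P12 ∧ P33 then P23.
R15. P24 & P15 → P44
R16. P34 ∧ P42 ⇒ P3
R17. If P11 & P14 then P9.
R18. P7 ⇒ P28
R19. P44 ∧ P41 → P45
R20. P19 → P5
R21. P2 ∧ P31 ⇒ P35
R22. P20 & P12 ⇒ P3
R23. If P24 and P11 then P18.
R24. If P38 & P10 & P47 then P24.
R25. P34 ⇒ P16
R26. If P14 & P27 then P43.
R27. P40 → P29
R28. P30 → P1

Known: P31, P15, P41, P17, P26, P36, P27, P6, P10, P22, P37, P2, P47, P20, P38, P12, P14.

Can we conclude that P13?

No

Forward chaining from the given facts derives: P48, P35, P3, P24, P43, P19, P25, P39, P8, P44, P45, P5, P21, P32, P11, P9, P18, P1, P34, P16, P4, P33, P23.
No rule has P13 as its conclusion, and it is not among the given facts.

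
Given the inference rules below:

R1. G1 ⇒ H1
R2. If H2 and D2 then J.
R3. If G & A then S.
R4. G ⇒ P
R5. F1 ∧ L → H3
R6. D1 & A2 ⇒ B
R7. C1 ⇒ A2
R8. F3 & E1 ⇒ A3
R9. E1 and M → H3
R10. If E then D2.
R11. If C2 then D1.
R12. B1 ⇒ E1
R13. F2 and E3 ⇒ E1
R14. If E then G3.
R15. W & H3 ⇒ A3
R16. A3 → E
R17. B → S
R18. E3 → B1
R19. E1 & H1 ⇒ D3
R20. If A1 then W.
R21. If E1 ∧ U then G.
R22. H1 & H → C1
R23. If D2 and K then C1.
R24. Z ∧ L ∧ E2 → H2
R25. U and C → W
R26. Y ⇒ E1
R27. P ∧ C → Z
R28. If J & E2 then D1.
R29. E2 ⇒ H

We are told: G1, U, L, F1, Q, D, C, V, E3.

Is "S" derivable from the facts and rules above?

No

Forward chaining from the given facts derives: H1, H3, B1, W, E1, A3, E, D3, G, P, D2, G3, Z.
Rules concluding S: R3 needs A; R17 needs B — none of these are established.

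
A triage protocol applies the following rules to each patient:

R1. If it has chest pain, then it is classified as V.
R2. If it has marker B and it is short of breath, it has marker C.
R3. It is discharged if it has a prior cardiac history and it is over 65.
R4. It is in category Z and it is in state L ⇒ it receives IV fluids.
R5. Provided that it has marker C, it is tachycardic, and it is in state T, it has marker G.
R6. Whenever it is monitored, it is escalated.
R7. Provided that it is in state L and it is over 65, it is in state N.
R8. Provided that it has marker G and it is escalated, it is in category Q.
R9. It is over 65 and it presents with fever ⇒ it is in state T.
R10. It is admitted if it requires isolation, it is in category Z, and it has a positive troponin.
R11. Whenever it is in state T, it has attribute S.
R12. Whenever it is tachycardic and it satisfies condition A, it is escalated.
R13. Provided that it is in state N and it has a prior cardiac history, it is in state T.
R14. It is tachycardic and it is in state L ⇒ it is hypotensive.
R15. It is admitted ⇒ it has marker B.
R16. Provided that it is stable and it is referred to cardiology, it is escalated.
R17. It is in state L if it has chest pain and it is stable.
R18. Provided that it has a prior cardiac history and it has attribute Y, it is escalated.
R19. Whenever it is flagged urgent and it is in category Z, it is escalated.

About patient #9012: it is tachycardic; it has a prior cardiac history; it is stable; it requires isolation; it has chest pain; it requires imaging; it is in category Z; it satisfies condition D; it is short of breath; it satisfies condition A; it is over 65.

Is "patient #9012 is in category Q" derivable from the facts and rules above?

No

Forward chaining from the given facts derives: is classified as V, is discharged, is escalated, is in state L, receives IV fluids, is in state N, is in state T, is hypotensive, has attribute S.
The only rule concluding "it is in category Q" is R8, which needs "it has marker G"; that is never established.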